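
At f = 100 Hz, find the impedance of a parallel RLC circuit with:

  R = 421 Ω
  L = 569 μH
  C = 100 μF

Step 1 — Angular frequency: ω = 2π·f = 2π·100 = 628.3 rad/s.
Step 2 — Component impedances:
  R: Z = R = 421 Ω
  L: Z = jωL = j·628.3·0.000569 = 0 + j0.3575 Ω
  C: Z = 1/(jωC) = -j/(ω·C) = 0 - j15.92 Ω
Step 3 — Parallel combination: 1/Z_total = 1/R + 1/L + 1/C; Z_total = 0.0003177 + j0.3657 Ω = 0.3657∠90.0° Ω.

Z = 0.0003177 + j0.3657 Ω = 0.3657∠90.0° Ω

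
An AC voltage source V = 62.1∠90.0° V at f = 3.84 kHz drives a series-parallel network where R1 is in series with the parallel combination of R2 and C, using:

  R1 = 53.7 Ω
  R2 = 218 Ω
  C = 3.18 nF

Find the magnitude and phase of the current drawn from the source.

Step 1 — Angular frequency: ω = 2π·f = 2π·3840 = 2.413e+04 rad/s.
Step 2 — Component impedances:
  R1: Z = R = 53.7 Ω
  R2: Z = R = 218 Ω
  C: Z = 1/(jωC) = -j/(ω·C) = 0 - j1.303e+04 Ω
Step 3 — Parallel branch: R2 || C = 1/(1/R2 + 1/C) = 217.9 - j3.645 Ω.
Step 4 — Series with R1: Z_total = R1 + (R2 || C) = 271.6 - j3.645 Ω = 271.7∠-0.8° Ω.
Step 5 — Source phasor: V = 62.1∠90.0° V = 0 + j62.1 V.
Step 6 — Ohm's law: I = V / Z_total = (0 + j62.1) / (271.6 - j3.645) = -0.003067 + j0.2286 A.
Step 7 — Convert to polar: |I| = 0.2286 A, ∠I = 90.8°.

I = 0.2286∠90.8° A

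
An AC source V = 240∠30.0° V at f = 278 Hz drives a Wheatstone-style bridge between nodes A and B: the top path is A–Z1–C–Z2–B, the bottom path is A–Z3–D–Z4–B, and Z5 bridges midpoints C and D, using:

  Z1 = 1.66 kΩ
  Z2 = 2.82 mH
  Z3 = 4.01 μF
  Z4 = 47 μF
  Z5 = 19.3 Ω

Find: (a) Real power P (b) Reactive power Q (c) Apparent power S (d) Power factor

Step 1 — Angular frequency: ω = 2π·f = 2π·278 = 1747 rad/s.
Step 2 — Component impedances:
  Z1: Z = R = 1660 Ω
  Z2: Z = jωL = j·1747·0.00282 = 0 + j4.926 Ω
  Z3: Z = 1/(jωC) = -j/(ω·C) = 0 - j142.8 Ω
  Z4: Z = 1/(jωC) = -j/(ω·C) = 0 - j12.18 Ω
  Z5: Z = R = 19.3 Ω
Step 3 — Bridge requires nodal analysis (the Z5 bridge couples midpoints C and D, so the two paths cannot be reduced to a simple series/parallel combination). Setting node B to ground and injecting 1 A at node A, the 3-node admittance system at A, C, D solves to V_A = Z_AB = 20.71 - j150.4 Ω = 151.8∠-82.2° Ω.
Step 4 — Source phasor: V = 240∠30.0° V = 207.8 + j120 V.
Step 5 — Current: I = V / Z = -0.5962 + j1.464 A = 1.581∠112.2° A.
Step 6 — Complex power: S = V·I* = 51.74 - j375.8 VA.
Step 7 — Real power: P = Re(S) = 51.74 W.
Step 8 — Reactive power: Q = Im(S) = -375.8 VAR.
Step 9 — Apparent power: |S| = 379.3 VA.
Step 10 — Power factor: PF = P/|S| = 0.1364 (leading).

(a) P = 51.74 W  (b) Q = -375.8 VAR  (c) S = 379.3 VA  (d) PF = 0.1364 (leading)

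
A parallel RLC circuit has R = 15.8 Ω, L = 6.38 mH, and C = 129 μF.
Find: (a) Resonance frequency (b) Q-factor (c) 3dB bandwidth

Step 1 — Resonance: ω₀ = 1/√(LC) = 1/√(0.00638·0.000129) = 1102 rad/s.
Step 2 — f₀ = ω₀/(2π) = 175.4 Hz.
Step 3 — Parallel Q: Q = R/(ω₀L) = 15.8/(1102·0.00638) = 2.247.
Step 4 — Bandwidth: Δω = ω₀/Q = 490.6 rad/s; BW = Δω/(2π) = 78.09 Hz.

(a) f₀ = 175.4 Hz  (b) Q = 2.247  (c) BW = 78.09 Hz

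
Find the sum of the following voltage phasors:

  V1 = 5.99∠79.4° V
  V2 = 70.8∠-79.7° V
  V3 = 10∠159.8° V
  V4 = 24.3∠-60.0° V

Step 1 — Convert each phasor to rectangular form:
  V1 = 5.99·(cos(79.4°) + j·sin(79.4°)) = 1.102 + j5.888 V
  V2 = 70.8·(cos(-79.7°) + j·sin(-79.7°)) = 12.66 - j69.66 V
  V3 = 10·(cos(159.8°) + j·sin(159.8°)) = -9.385 + j3.453 V
  V4 = 24.3·(cos(-60.0°) + j·sin(-60.0°)) = 12.15 - j21.04 V
Step 2 — Sum components: V_total = 16.53 - j81.36 V.
Step 3 — Convert to polar: |V_total| = 83.02 V, ∠V_total = -78.5°.

V_total = 83.02∠-78.5° V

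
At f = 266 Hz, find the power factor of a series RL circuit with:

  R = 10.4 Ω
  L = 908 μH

Step 1 — Angular frequency: ω = 2π·f = 2π·266 = 1671 rad/s.
Step 2 — Component impedances:
  R: Z = R = 10.4 Ω
  L: Z = jωL = j·1671·0.000908 = 0 + j1.518 Ω
Step 3 — Series combination: Z_total = R + L = 10.4 + j1.518 Ω = 10.51∠8.3° Ω.
Step 4 — Power factor: PF = cos(φ) = Re(Z)/|Z| = 10.4/10.51 = 0.9895.
Step 5 — Type: Im(Z) = 1.518 ⇒ lagging (phase φ = 8.3°).

PF = 0.9895 (lagging, φ = 8.3°)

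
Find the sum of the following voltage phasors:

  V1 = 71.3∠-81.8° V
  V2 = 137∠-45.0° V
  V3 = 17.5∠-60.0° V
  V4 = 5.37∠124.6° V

Step 1 — Convert each phasor to rectangular form:
  V1 = 71.3·(cos(-81.8°) + j·sin(-81.8°)) = 10.17 - j70.57 V
  V2 = 137·(cos(-45.0°) + j·sin(-45.0°)) = 96.87 - j96.87 V
  V3 = 17.5·(cos(-60.0°) + j·sin(-60.0°)) = 8.75 - j15.16 V
  V4 = 5.37·(cos(124.6°) + j·sin(124.6°)) = -3.049 + j4.42 V
Step 2 — Sum components: V_total = 112.7 - j178.2 V.
Step 3 — Convert to polar: |V_total| = 210.9 V, ∠V_total = -57.7°.

V_total = 210.9∠-57.7° V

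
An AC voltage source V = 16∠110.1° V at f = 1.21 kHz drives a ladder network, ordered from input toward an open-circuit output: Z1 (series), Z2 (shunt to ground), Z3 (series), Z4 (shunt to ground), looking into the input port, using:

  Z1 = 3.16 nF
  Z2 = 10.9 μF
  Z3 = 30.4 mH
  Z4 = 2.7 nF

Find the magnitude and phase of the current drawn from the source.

Step 1 — Angular frequency: ω = 2π·f = 2π·1210 = 7603 rad/s.
Step 2 — Component impedances:
  Z1: Z = 1/(jωC) = -j/(ω·C) = 0 - j4.162e+04 Ω
  Z2: Z = 1/(jωC) = -j/(ω·C) = 0 - j12.07 Ω
  Z3: Z = jωL = j·7603·0.0304 = 0 + j231.1 Ω
  Z4: Z = 1/(jωC) = -j/(ω·C) = 0 - j4.872e+04 Ω
Step 3 — Ladder network (open output): work backward from the far end, alternating series and parallel combinations. Z_in = 0 - j4.164e+04 Ω = 4.164e+04∠-90.0° Ω.
Step 4 — Source phasor: V = 16∠110.1° V = -5.499 + j15.03 V.
Step 5 — Ohm's law: I = V / Z_total = (-5.499 + j15.03) / (0 - j4.164e+04) = -0.0003609 - j0.0001321 A.
Step 6 — Convert to polar: |I| = 0.0003843 A, ∠I = -159.9°.

I = 0.0003843∠-159.9° A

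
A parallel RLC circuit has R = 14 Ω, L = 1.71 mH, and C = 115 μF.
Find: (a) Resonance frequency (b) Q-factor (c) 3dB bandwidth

Step 1 — Resonance: ω₀ = 1/√(LC) = 1/√(0.00171·0.000115) = 2255 rad/s.
Step 2 — f₀ = ω₀/(2π) = 358.9 Hz.
Step 3 — Parallel Q: Q = R/(ω₀L) = 14/(2255·0.00171) = 3.631.
Step 4 — Bandwidth: Δω = ω₀/Q = 621.1 rad/s; BW = Δω/(2π) = 98.85 Hz.

(a) f₀ = 358.9 Hz  (b) Q = 3.631  (c) BW = 98.85 Hz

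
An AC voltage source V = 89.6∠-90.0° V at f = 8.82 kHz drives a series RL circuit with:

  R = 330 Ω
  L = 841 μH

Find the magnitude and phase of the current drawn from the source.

Step 1 — Angular frequency: ω = 2π·f = 2π·8820 = 5.542e+04 rad/s.
Step 2 — Component impedances:
  R: Z = R = 330 Ω
  L: Z = jωL = j·5.542e+04·0.000841 = 0 + j46.61 Ω
Step 3 — Series combination: Z_total = R + L = 330 + j46.61 Ω = 333.3∠8.0° Ω.
Step 4 — Source phasor: V = 89.6∠-90.0° V = 0 - j89.6 V.
Step 5 — Ohm's law: I = V / Z_total = (0 - j89.6) / (330 + j46.61) = -0.0376 - j0.2662 A.
Step 6 — Convert to polar: |I| = 0.2688 A, ∠I = -98.0°.

I = 0.2688∠-98.0° A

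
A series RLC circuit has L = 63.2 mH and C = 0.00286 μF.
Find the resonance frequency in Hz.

Step 1 — Resonance condition Im(Z)=0 gives ω₀ = 1/√(LC).
Step 2 — ω₀ = 1/√(0.0632·2.86e-09) = 7.438e+04 rad/s.
Step 3 — f₀ = ω₀/(2π) = 1.184e+04 Hz.

f₀ = 1.184e+04 Hz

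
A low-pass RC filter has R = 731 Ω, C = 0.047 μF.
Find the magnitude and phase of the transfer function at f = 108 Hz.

Step 1 — Angular frequency: ω = 2π·108 = 678.6 rad/s.
Step 2 — Transfer function: H(jω) = 1/(1 + jωRC).
Step 3 — Denominator: 1 + jωRC = 1 + j·678.6·731·4.7e-08 = 1 + j0.02331.
Step 4 — H = 0.9995 - j0.0233.
Step 5 — Magnitude: |H| = 0.9997 (-0.0 dB); phase: φ = -1.3°.

|H| = 0.9997 (-0.0 dB), φ = -1.3°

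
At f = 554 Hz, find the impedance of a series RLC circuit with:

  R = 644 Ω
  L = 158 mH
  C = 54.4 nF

Step 1 — Angular frequency: ω = 2π·f = 2π·554 = 3481 rad/s.
Step 2 — Component impedances:
  R: Z = R = 644 Ω
  L: Z = jωL = j·3481·0.158 = 0 + j550 Ω
  C: Z = 1/(jωC) = -j/(ω·C) = 0 - j5281 Ω
Step 3 — Series combination: Z_total = R + L + C = 644 - j4731 Ω = 4775∠-82.2° Ω.

Z = 644 - j4731 Ω = 4775∠-82.2° Ω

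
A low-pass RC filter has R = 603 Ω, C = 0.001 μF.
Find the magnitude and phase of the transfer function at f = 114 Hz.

Step 1 — Angular frequency: ω = 2π·114 = 716.3 rad/s.
Step 2 — Transfer function: H(jω) = 1/(1 + jωRC).
Step 3 — Denominator: 1 + jωRC = 1 + j·716.3·603·1e-09 = 1 + j0.0004319.
Step 4 — H = 1 - j0.0004319.
Step 5 — Magnitude: |H| = 1 (-0.0 dB); phase: φ = -0.0°.

|H| = 1 (-0.0 dB), φ = -0.0°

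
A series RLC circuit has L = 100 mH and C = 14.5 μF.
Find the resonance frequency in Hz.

Step 1 — Resonance condition Im(Z)=0 gives ω₀ = 1/√(LC).
Step 2 — ω₀ = 1/√(0.1·1.45e-05) = 830.5 rad/s.
Step 3 — f₀ = ω₀/(2π) = 132.2 Hz.

f₀ = 132.2 Hz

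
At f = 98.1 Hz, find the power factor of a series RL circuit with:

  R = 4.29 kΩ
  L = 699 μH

Step 1 — Angular frequency: ω = 2π·f = 2π·98.1 = 616.4 rad/s.
Step 2 — Component impedances:
  R: Z = R = 4290 Ω
  L: Z = jωL = j·616.4·0.000699 = 0 + j0.4308 Ω
Step 3 — Series combination: Z_total = R + L = 4290 + j0.4308 Ω = 4290∠0.0° Ω.
Step 4 — Power factor: PF = cos(φ) = Re(Z)/|Z| = 4290/4290 = 1.
Step 5 — Type: Im(Z) = 0.4308 ⇒ lagging (phase φ = 0.0°).

PF = 1 (lagging, φ = 0.0°)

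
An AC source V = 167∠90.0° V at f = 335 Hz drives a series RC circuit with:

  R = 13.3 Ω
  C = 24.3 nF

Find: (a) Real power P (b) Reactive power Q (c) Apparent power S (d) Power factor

Step 1 — Angular frequency: ω = 2π·f = 2π·335 = 2105 rad/s.
Step 2 — Component impedances:
  R: Z = R = 13.3 Ω
  C: Z = 1/(jωC) = -j/(ω·C) = 0 - j1.955e+04 Ω
Step 3 — Series combination: Z_total = R + C = 13.3 - j1.955e+04 Ω = 1.955e+04∠-90.0° Ω.
Step 4 — Source phasor: V = 167∠90.0° V = 0 + j167 V.
Step 5 — Current: I = V / Z = -0.008542 + j5.811e-06 A = 0.008542∠180.0° A.
Step 6 — Complex power: S = V·I* = 0.0009704 - j1.426 VA.
Step 7 — Real power: P = Re(S) = 0.0009704 W.
Step 8 — Reactive power: Q = Im(S) = -1.426 VAR.
Step 9 — Apparent power: |S| = 1.426 VA.
Step 10 — Power factor: PF = P/|S| = 0.0006803 (leading).

(a) P = 0.0009704 W  (b) Q = -1.426 VAR  (c) S = 1.426 VA  (d) PF = 0.0006803 (leading)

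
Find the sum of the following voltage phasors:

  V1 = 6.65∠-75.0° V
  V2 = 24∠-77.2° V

Step 1 — Convert each phasor to rectangular form:
  V1 = 6.65·(cos(-75.0°) + j·sin(-75.0°)) = 1.721 - j6.423 V
  V2 = 24·(cos(-77.2°) + j·sin(-77.2°)) = 5.317 - j23.4 V
Step 2 — Sum components: V_total = 7.038 - j29.83 V.
Step 3 — Convert to polar: |V_total| = 30.65 V, ∠V_total = -76.7°.

V_total = 30.65∠-76.7° V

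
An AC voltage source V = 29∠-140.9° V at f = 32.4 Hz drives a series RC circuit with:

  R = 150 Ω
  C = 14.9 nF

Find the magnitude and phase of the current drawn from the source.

Step 1 — Angular frequency: ω = 2π·f = 2π·32.4 = 203.6 rad/s.
Step 2 — Component impedances:
  R: Z = R = 150 Ω
  C: Z = 1/(jωC) = -j/(ω·C) = 0 - j3.297e+05 Ω
Step 3 — Series combination: Z_total = R + C = 150 - j3.297e+05 Ω = 3.297e+05∠-90.0° Ω.
Step 4 — Source phasor: V = 29∠-140.9° V = -22.51 - j18.29 V.
Step 5 — Ohm's law: I = V / Z_total = (-22.51 - j18.29) / (150 - j3.297e+05) = 5.545e-05 - j6.829e-05 A.
Step 6 — Convert to polar: |I| = 8.796e-05 A, ∠I = -50.9°.

I = 8.796e-05∠-50.9° A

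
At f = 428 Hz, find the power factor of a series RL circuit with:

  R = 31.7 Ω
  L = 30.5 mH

Step 1 — Angular frequency: ω = 2π·f = 2π·428 = 2689 rad/s.
Step 2 — Component impedances:
  R: Z = R = 31.7 Ω
  L: Z = jωL = j·2689·0.0305 = 0 + j82.02 Ω
Step 3 — Series combination: Z_total = R + L = 31.7 + j82.02 Ω = 87.93∠68.9° Ω.
Step 4 — Power factor: PF = cos(φ) = Re(Z)/|Z| = 31.7/87.93 = 0.3605.
Step 5 — Type: Im(Z) = 82.02 ⇒ lagging (phase φ = 68.9°).

PF = 0.3605 (lagging, φ = 68.9°)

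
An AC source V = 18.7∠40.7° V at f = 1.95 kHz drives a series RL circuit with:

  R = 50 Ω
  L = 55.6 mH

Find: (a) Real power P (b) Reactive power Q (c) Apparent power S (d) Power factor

Step 1 — Angular frequency: ω = 2π·f = 2π·1950 = 1.225e+04 rad/s.
Step 2 — Component impedances:
  R: Z = R = 50 Ω
  L: Z = jωL = j·1.225e+04·0.0556 = 0 + j681.2 Ω
Step 3 — Series combination: Z_total = R + L = 50 + j681.2 Ω = 683.1∠85.8° Ω.
Step 4 — Source phasor: V = 18.7∠40.7° V = 14.18 + j12.19 V.
Step 5 — Current: I = V / Z = 0.01932 - j0.01939 A = 0.02738∠-45.1° A.
Step 6 — Complex power: S = V·I* = 0.03747 + j0.5106 VA.
Step 7 — Real power: P = Re(S) = 0.03747 W.
Step 8 — Reactive power: Q = Im(S) = 0.5106 VAR.
Step 9 — Apparent power: |S| = 0.5119 VA.
Step 10 — Power factor: PF = P/|S| = 0.0732 (lagging).

(a) P = 0.03747 W  (b) Q = 0.5106 VAR  (c) S = 0.5119 VA  (d) PF = 0.0732 (lagging)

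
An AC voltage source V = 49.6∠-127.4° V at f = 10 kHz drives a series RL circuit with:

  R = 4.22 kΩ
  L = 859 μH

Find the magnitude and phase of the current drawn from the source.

Step 1 — Angular frequency: ω = 2π·f = 2π·1e+04 = 6.283e+04 rad/s.
Step 2 — Component impedances:
  R: Z = R = 4220 Ω
  L: Z = jωL = j·6.283e+04·0.000859 = 0 + j53.97 Ω
Step 3 — Series combination: Z_total = R + L = 4220 + j53.97 Ω = 4220∠0.7° Ω.
Step 4 — Source phasor: V = 49.6∠-127.4° V = -30.13 - j39.4 V.
Step 5 — Ohm's law: I = V / Z_total = (-30.13 - j39.4) / (4220 + j53.97) = -0.007257 - j0.009244 A.
Step 6 — Convert to polar: |I| = 0.01175 A, ∠I = -128.1°.

I = 0.01175∠-128.1° A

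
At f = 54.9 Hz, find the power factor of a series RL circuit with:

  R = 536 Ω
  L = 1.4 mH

Step 1 — Angular frequency: ω = 2π·f = 2π·54.9 = 344.9 rad/s.
Step 2 — Component impedances:
  R: Z = R = 536 Ω
  L: Z = jωL = j·344.9·0.0014 = 0 + j0.4829 Ω
Step 3 — Series combination: Z_total = R + L = 536 + j0.4829 Ω = 536∠0.1° Ω.
Step 4 — Power factor: PF = cos(φ) = Re(Z)/|Z| = 536/536 = 1.
Step 5 — Type: Im(Z) = 0.4829 ⇒ lagging (phase φ = 0.1°).

PF = 1 (lagging, φ = 0.1°)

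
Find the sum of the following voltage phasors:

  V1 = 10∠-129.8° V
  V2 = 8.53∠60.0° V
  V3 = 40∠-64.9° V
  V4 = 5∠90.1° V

Step 1 — Convert each phasor to rectangular form:
  V1 = 10·(cos(-129.8°) + j·sin(-129.8°)) = -6.401 - j7.683 V
  V2 = 8.53·(cos(60.0°) + j·sin(60.0°)) = 4.265 + j7.387 V
  V3 = 40·(cos(-64.9°) + j·sin(-64.9°)) = 16.97 - j36.22 V
  V4 = 5·(cos(90.1°) + j·sin(90.1°)) = -0.008727 + j5 V
Step 2 — Sum components: V_total = 14.82 - j31.52 V.
Step 3 — Convert to polar: |V_total| = 34.83 V, ∠V_total = -64.8°.

V_total = 34.83∠-64.8° V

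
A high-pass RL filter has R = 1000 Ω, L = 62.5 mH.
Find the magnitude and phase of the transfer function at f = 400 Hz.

Step 1 — Angular frequency: ω = 2π·400 = 2513 rad/s.
Step 2 — Transfer function: H(jω) = jωL/(R + jωL).
Step 3 — Numerator jωL = j·157.1; denominator R + jωL = 1000 + j157.1.
Step 4 — H = 0.02408 + j0.1533.
Step 5 — Magnitude: |H| = 0.1552 (-16.2 dB); phase: φ = 81.1°.

|H| = 0.1552 (-16.2 dB), φ = 81.1°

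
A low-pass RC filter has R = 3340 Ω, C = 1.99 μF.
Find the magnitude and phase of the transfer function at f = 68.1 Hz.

Step 1 — Angular frequency: ω = 2π·68.1 = 427.9 rad/s.
Step 2 — Transfer function: H(jω) = 1/(1 + jωRC).
Step 3 — Denominator: 1 + jωRC = 1 + j·427.9·3340·1.99e-06 = 1 + j2.844.
Step 4 — H = 0.11 - j0.3129.
Step 5 — Magnitude: |H| = 0.3317 (-9.6 dB); phase: φ = -70.6°.

|H| = 0.3317 (-9.6 dB), φ = -70.6°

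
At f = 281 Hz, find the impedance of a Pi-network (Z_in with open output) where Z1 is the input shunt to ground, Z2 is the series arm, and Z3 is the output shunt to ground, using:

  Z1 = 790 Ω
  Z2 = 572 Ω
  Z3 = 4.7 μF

Step 1 — Angular frequency: ω = 2π·f = 2π·281 = 1766 rad/s.
Step 2 — Component impedances:
  Z1: Z = R = 790 Ω
  Z2: Z = R = 572 Ω
  Z3: Z = 1/(jωC) = -j/(ω·C) = 0 - j120.5 Ω
Step 3 — With open output, the series arm Z2 and the output shunt Z3 appear in series to ground: Z2 + Z3 = 572 - j120.5 Ω.
Step 4 — Parallel with input shunt Z1: Z_in = Z1 || (Z2 + Z3) = 335.3 - j40.23 Ω = 337.7∠-6.8° Ω.

Z = 335.3 - j40.23 Ω = 337.7∠-6.8° Ω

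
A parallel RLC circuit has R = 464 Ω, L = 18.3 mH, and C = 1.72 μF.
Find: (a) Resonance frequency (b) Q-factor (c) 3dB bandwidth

Step 1 — Resonance: ω₀ = 1/√(LC) = 1/√(0.0183·1.72e-06) = 5637 rad/s.
Step 2 — f₀ = ω₀/(2π) = 897.1 Hz.
Step 3 — Parallel Q: Q = R/(ω₀L) = 464/(5637·0.0183) = 4.498.
Step 4 — Bandwidth: Δω = ω₀/Q = 1253 rad/s; BW = Δω/(2π) = 199.4 Hz.

(a) f₀ = 897.1 Hz  (b) Q = 4.498  (c) BW = 199.4 Hz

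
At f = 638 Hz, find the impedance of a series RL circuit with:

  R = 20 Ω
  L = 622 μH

Step 1 — Angular frequency: ω = 2π·f = 2π·638 = 4009 rad/s.
Step 2 — Component impedances:
  R: Z = R = 20 Ω
  L: Z = jωL = j·4009·0.000622 = 0 + j2.493 Ω
Step 3 — Series combination: Z_total = R + L = 20 + j2.493 Ω = 20.15∠7.1° Ω.

Z = 20 + j2.493 Ω = 20.15∠7.1° Ω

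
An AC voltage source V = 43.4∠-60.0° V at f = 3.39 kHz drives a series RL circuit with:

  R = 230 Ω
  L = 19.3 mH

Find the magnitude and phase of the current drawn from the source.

Step 1 — Angular frequency: ω = 2π·f = 2π·3390 = 2.13e+04 rad/s.
Step 2 — Component impedances:
  R: Z = R = 230 Ω
  L: Z = jωL = j·2.13e+04·0.0193 = 0 + j411.1 Ω
Step 3 — Series combination: Z_total = R + L = 230 + j411.1 Ω = 471.1∠60.8° Ω.
Step 4 — Source phasor: V = 43.4∠-60.0° V = 21.7 - j37.59 V.
Step 5 — Ohm's law: I = V / Z_total = (21.7 - j37.59) / (230 + j411.1) = -0.04714 - j0.07916 A.
Step 6 — Convert to polar: |I| = 0.09213 A, ∠I = -120.8°.

I = 0.09213∠-120.8° A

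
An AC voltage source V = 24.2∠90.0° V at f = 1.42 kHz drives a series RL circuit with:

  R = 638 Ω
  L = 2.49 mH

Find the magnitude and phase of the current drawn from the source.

Step 1 — Angular frequency: ω = 2π·f = 2π·1420 = 8922 rad/s.
Step 2 — Component impedances:
  R: Z = R = 638 Ω
  L: Z = jωL = j·8922·0.00249 = 0 + j22.22 Ω
Step 3 — Series combination: Z_total = R + L = 638 + j22.22 Ω = 638.4∠2.0° Ω.
Step 4 — Source phasor: V = 24.2∠90.0° V = 0 + j24.2 V.
Step 5 — Ohm's law: I = V / Z_total = (0 + j24.2) / (638 + j22.22) = 0.001319 + j0.03789 A.
Step 6 — Convert to polar: |I| = 0.03791 A, ∠I = 88.0°.

I = 0.03791∠88.0° A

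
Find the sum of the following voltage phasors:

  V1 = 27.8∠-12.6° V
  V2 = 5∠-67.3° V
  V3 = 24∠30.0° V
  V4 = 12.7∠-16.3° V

Step 1 — Convert each phasor to rectangular form:
  V1 = 27.8·(cos(-12.6°) + j·sin(-12.6°)) = 27.13 - j6.064 V
  V2 = 5·(cos(-67.3°) + j·sin(-67.3°)) = 1.93 - j4.613 V
  V3 = 24·(cos(30.0°) + j·sin(30.0°)) = 20.78 + j12 V
  V4 = 12.7·(cos(-16.3°) + j·sin(-16.3°)) = 12.19 - j3.564 V
Step 2 — Sum components: V_total = 62.03 - j2.242 V.
Step 3 — Convert to polar: |V_total| = 62.07 V, ∠V_total = -2.1°.

V_total = 62.07∠-2.1° V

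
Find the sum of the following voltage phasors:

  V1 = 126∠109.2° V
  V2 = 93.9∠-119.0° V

Step 1 — Convert each phasor to rectangular form:
  V1 = 126·(cos(109.2°) + j·sin(109.2°)) = -41.44 + j119 V
  V2 = 93.9·(cos(-119.0°) + j·sin(-119.0°)) = -45.52 - j82.13 V
Step 2 — Sum components: V_total = -86.96 + j36.86 V.
Step 3 — Convert to polar: |V_total| = 94.45 V, ∠V_total = 157.0°.

V_total = 94.45∠157.0° V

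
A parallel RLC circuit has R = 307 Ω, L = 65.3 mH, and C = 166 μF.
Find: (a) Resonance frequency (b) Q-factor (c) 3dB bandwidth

Step 1 — Resonance: ω₀ = 1/√(LC) = 1/√(0.0653·0.000166) = 303.7 rad/s.
Step 2 — f₀ = ω₀/(2π) = 48.34 Hz.
Step 3 — Parallel Q: Q = R/(ω₀L) = 307/(303.7·0.0653) = 15.48.
Step 4 — Bandwidth: Δω = ω₀/Q = 19.62 rad/s; BW = Δω/(2π) = 3.123 Hz.

(a) f₀ = 48.34 Hz  (b) Q = 15.48  (c) BW = 3.123 Hz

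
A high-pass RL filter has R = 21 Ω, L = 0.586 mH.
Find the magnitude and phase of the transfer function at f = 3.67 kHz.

Step 1 — Angular frequency: ω = 2π·3670 = 2.306e+04 rad/s.
Step 2 — Transfer function: H(jω) = jωL/(R + jωL).
Step 3 — Numerator jωL = j·13.51; denominator R + jωL = 21 + j13.51.
Step 4 — H = 0.2928 + j0.4551.
Step 5 — Magnitude: |H| = 0.5411 (-5.3 dB); phase: φ = 57.2°.

|H| = 0.5411 (-5.3 dB), φ = 57.2°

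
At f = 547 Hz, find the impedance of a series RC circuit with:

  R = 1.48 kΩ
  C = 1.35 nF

Step 1 — Angular frequency: ω = 2π·f = 2π·547 = 3437 rad/s.
Step 2 — Component impedances:
  R: Z = R = 1480 Ω
  C: Z = 1/(jωC) = -j/(ω·C) = 0 - j2.155e+05 Ω
Step 3 — Series combination: Z_total = R + C = 1480 - j2.155e+05 Ω = 2.155e+05∠-89.6° Ω.

Z = 1480 - j2.155e+05 Ω = 2.155e+05∠-89.6° Ω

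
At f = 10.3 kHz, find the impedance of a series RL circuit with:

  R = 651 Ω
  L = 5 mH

Step 1 — Angular frequency: ω = 2π·f = 2π·1.03e+04 = 6.472e+04 rad/s.
Step 2 — Component impedances:
  R: Z = R = 651 Ω
  L: Z = jωL = j·6.472e+04·0.005 = 0 + j323.6 Ω
Step 3 — Series combination: Z_total = R + L = 651 + j323.6 Ω = 727∠26.4° Ω.

Z = 651 + j323.6 Ω = 727∠26.4° Ω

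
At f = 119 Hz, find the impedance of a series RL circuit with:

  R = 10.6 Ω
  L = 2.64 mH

Step 1 — Angular frequency: ω = 2π·f = 2π·119 = 747.7 rad/s.
Step 2 — Component impedances:
  R: Z = R = 10.6 Ω
  L: Z = jωL = j·747.7·0.00264 = 0 + j1.974 Ω
Step 3 — Series combination: Z_total = R + L = 10.6 + j1.974 Ω = 10.78∠10.5° Ω.

Z = 10.6 + j1.974 Ω = 10.78∠10.5° Ω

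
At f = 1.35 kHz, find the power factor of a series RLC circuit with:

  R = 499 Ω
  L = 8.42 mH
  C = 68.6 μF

Step 1 — Angular frequency: ω = 2π·f = 2π·1350 = 8482 rad/s.
Step 2 — Component impedances:
  R: Z = R = 499 Ω
  L: Z = jωL = j·8482·0.00842 = 0 + j71.42 Ω
  C: Z = 1/(jωC) = -j/(ω·C) = 0 - j1.719 Ω
Step 3 — Series combination: Z_total = R + L + C = 499 + j69.7 Ω = 503.8∠8.0° Ω.
Step 4 — Power factor: PF = cos(φ) = Re(Z)/|Z| = 499/503.84 = 0.9904.
Step 5 — Type: Im(Z) = 69.7 ⇒ lagging (phase φ = 8.0°).

PF = 0.9904 (lagging, φ = 8.0°)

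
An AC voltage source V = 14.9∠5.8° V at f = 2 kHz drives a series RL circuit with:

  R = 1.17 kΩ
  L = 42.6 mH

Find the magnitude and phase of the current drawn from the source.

Step 1 — Angular frequency: ω = 2π·f = 2π·2000 = 1.257e+04 rad/s.
Step 2 — Component impedances:
  R: Z = R = 1170 Ω
  L: Z = jωL = j·1.257e+04·0.0426 = 0 + j535.3 Ω
Step 3 — Series combination: Z_total = R + L = 1170 + j535.3 Ω = 1287∠24.6° Ω.
Step 4 — Source phasor: V = 14.9∠5.8° V = 14.82 + j1.506 V.
Step 5 — Ohm's law: I = V / Z_total = (14.82 + j1.506) / (1170 + j535.3) = 0.01096 - j0.003729 A.
Step 6 — Convert to polar: |I| = 0.01158 A, ∠I = -18.8°.

I = 0.01158∠-18.8° A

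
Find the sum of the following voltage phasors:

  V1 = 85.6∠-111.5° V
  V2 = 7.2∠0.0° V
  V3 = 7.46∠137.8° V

Step 1 — Convert each phasor to rectangular form:
  V1 = 85.6·(cos(-111.5°) + j·sin(-111.5°)) = -31.37 - j79.64 V
  V2 = 7.2·(cos(0.0°) + j·sin(0.0°)) = 7.2 V
  V3 = 7.46·(cos(137.8°) + j·sin(137.8°)) = -5.526 + j5.011 V
Step 2 — Sum components: V_total = -29.7 - j74.63 V.
Step 3 — Convert to polar: |V_total| = 80.32 V, ∠V_total = -111.7°.

V_total = 80.32∠-111.7° V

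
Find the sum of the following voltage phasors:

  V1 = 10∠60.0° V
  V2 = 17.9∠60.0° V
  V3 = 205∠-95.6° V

Step 1 — Convert each phasor to rectangular form:
  V1 = 10·(cos(60.0°) + j·sin(60.0°)) = 5 + j8.66 V
  V2 = 17.9·(cos(60.0°) + j·sin(60.0°)) = 8.95 + j15.5 V
  V3 = 205·(cos(-95.6°) + j·sin(-95.6°)) = -20 - j204 V
Step 2 — Sum components: V_total = -6.054 - j179.9 V.
Step 3 — Convert to polar: |V_total| = 180 V, ∠V_total = -91.9°.

V_total = 180∠-91.9° V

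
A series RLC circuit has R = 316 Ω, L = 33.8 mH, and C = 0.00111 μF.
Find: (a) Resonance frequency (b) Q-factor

Step 1 — Resonance condition Im(Z)=0 gives ω₀ = 1/√(LC).
Step 2 — ω₀ = 1/√(0.0338·1.11e-09) = 1.633e+05 rad/s.
Step 3 — f₀ = ω₀/(2π) = 2.598e+04 Hz.
Step 4 — Series Q: Q = ω₀L/R = 1.633e+05·0.0338/316 = 17.46.

(a) f₀ = 2.598e+04 Hz  (b) Q = 17.46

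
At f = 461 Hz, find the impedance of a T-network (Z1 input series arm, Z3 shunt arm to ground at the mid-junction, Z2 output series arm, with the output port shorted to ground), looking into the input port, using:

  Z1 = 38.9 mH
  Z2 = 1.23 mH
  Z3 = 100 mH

Step 1 — Angular frequency: ω = 2π·f = 2π·461 = 2897 rad/s.
Step 2 — Component impedances:
  Z1: Z = jωL = j·2897·0.0389 = 0 + j112.7 Ω
  Z2: Z = jωL = j·2897·0.00123 = 0 + j3.563 Ω
  Z3: Z = jωL = j·2897·0.1 = 0 + j289.7 Ω
Step 3 — With the output port shorted to ground, the output series arm Z2 runs from the junction to ground; the shunt arm Z3 also runs from the junction to ground. They appear in parallel: Z3 || Z2 = 0 + j3.519 Ω.
Step 4 — Series with input arm Z1: Z_in = Z1 + (Z3 || Z2) = 0 + j116.2 Ω = 116.2∠90.0° Ω.

Z = 0 + j116.2 Ω = 116.2∠90.0° Ω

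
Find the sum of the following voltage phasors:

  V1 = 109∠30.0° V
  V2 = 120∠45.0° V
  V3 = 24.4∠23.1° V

Step 1 — Convert each phasor to rectangular form:
  V1 = 109·(cos(30.0°) + j·sin(30.0°)) = 94.4 + j54.5 V
  V2 = 120·(cos(45.0°) + j·sin(45.0°)) = 84.85 + j84.85 V
  V3 = 24.4·(cos(23.1°) + j·sin(23.1°)) = 22.44 + j9.573 V
Step 2 — Sum components: V_total = 201.7 + j148.9 V.
Step 3 — Convert to polar: |V_total| = 250.7 V, ∠V_total = 36.4°.

V_total = 250.7∠36.4° V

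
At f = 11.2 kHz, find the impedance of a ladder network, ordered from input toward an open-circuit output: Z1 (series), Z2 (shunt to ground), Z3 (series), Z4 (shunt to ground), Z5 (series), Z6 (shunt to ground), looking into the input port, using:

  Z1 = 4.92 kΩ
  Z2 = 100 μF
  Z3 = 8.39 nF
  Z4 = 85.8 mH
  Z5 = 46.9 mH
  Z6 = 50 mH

Step 1 — Angular frequency: ω = 2π·f = 2π·1.12e+04 = 7.037e+04 rad/s.
Step 2 — Component impedances:
  Z1: Z = R = 4920 Ω
  Z2: Z = 1/(jωC) = -j/(ω·C) = 0 - j0.1421 Ω
  Z3: Z = 1/(jωC) = -j/(ω·C) = 0 - j1694 Ω
  Z4: Z = jωL = j·7.037e+04·0.0858 = 0 + j6038 Ω
  Z5: Z = jωL = j·7.037e+04·0.0469 = 0 + j3300 Ω
  Z6: Z = jωL = j·7.037e+04·0.05 = 0 + j3519 Ω
Step 3 — Ladder network (open output): work backward from the far end, alternating series and parallel combinations. Z_in = 4920 - j0.1421 Ω = 4920∠-0.0° Ω.

Z = 4920 - j0.1421 Ω = 4920∠-0.0° Ω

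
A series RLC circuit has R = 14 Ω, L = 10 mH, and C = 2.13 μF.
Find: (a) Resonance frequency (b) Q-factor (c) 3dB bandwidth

Step 1 — Resonance condition Im(Z)=0 gives ω₀ = 1/√(LC).
Step 2 — ω₀ = 1/√(0.01·2.13e-06) = 6852 rad/s.
Step 3 — f₀ = ω₀/(2π) = 1091 Hz.
Step 4 — Series Q: Q = ω₀L/R = 6852·0.01/14 = 4.894.
Step 5 — 3dB bandwidth: Δω = ω₀/Q = 1400 rad/s; BW = Δω/(2π) = 222.8 Hz.

(a) f₀ = 1091 Hz  (b) Q = 4.894  (c) BW = 222.8 Hz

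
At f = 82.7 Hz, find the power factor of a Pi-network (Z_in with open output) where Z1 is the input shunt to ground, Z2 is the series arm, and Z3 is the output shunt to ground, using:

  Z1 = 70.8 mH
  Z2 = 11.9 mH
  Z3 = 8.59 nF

Step 1 — Angular frequency: ω = 2π·f = 2π·82.7 = 519.6 rad/s.
Step 2 — Component impedances:
  Z1: Z = jωL = j·519.6·0.0708 = 0 + j36.79 Ω
  Z2: Z = jωL = j·519.6·0.0119 = 0 + j6.183 Ω
  Z3: Z = 1/(jωC) = -j/(ω·C) = 0 - j2.24e+05 Ω
Step 3 — With open output, the series arm Z2 and the output shunt Z3 appear in series to ground: Z2 + Z3 = 0 - j2.24e+05 Ω.
Step 4 — Parallel with input shunt Z1: Z_in = Z1 || (Z2 + Z3) = 0 + j36.8 Ω = 36.8∠90.0° Ω.
Step 5 — Power factor: PF = cos(φ) = Re(Z)/|Z| = -0/36.8 = -0.
Step 6 — Type: Im(Z) = 36.8 ⇒ lagging (phase φ = 90.0°).

PF = -0 (lagging, φ = 90.0°)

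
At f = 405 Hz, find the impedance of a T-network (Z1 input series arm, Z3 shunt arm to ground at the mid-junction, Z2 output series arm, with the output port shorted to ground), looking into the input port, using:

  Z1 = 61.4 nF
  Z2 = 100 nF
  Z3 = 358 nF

Step 1 — Angular frequency: ω = 2π·f = 2π·405 = 2545 rad/s.
Step 2 — Component impedances:
  Z1: Z = 1/(jωC) = -j/(ω·C) = 0 - j6400 Ω
  Z2: Z = 1/(jωC) = -j/(ω·C) = 0 - j3930 Ω
  Z3: Z = 1/(jωC) = -j/(ω·C) = 0 - j1098 Ω
Step 3 — With the output port shorted to ground, the output series arm Z2 runs from the junction to ground; the shunt arm Z3 also runs from the junction to ground. They appear in parallel: Z3 || Z2 = 0 - j858 Ω.
Step 4 — Series with input arm Z1: Z_in = Z1 + (Z3 || Z2) = 0 - j7258 Ω = 7258∠-90.0° Ω.

Z = 0 - j7258 Ω = 7258∠-90.0° Ω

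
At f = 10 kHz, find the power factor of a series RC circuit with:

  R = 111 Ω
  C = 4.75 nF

Step 1 — Angular frequency: ω = 2π·f = 2π·1e+04 = 6.283e+04 rad/s.
Step 2 — Component impedances:
  R: Z = R = 111 Ω
  C: Z = 1/(jωC) = -j/(ω·C) = 0 - j3351 Ω
Step 3 — Series combination: Z_total = R + C = 111 - j3351 Ω = 3352∠-88.1° Ω.
Step 4 — Power factor: PF = cos(φ) = Re(Z)/|Z| = 111/3352 = 0.03311.
Step 5 — Type: Im(Z) = -3351 ⇒ leading (phase φ = -88.1°).

PF = 0.03311 (leading, φ = -88.1°)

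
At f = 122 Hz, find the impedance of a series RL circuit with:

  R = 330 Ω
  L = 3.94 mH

Step 1 — Angular frequency: ω = 2π·f = 2π·122 = 766.5 rad/s.
Step 2 — Component impedances:
  R: Z = R = 330 Ω
  L: Z = jωL = j·766.5·0.00394 = 0 + j3.02 Ω
Step 3 — Series combination: Z_total = R + L = 330 + j3.02 Ω = 330∠0.5° Ω.

Z = 330 + j3.02 Ω = 330∠0.5° Ω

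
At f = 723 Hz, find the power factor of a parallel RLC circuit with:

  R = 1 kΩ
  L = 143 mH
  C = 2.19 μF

Step 1 — Angular frequency: ω = 2π·f = 2π·723 = 4543 rad/s.
Step 2 — Component impedances:
  R: Z = R = 1000 Ω
  L: Z = jωL = j·4543·0.143 = 0 + j649.6 Ω
  C: Z = 1/(jωC) = -j/(ω·C) = 0 - j100.5 Ω
Step 3 — Parallel combination: 1/Z_total = 1/R + 1/L + 1/C; Z_total = 13.94 - j117.3 Ω = 118.1∠-83.2° Ω.
Step 4 — Power factor: PF = cos(φ) = Re(Z)/|Z| = 13.944/118.08 = 0.1181.
Step 5 — Type: Im(Z) = -117.3 ⇒ leading (phase φ = -83.2°).

PF = 0.1181 (leading, φ = -83.2°)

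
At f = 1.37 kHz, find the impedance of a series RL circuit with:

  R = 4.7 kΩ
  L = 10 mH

Step 1 — Angular frequency: ω = 2π·f = 2π·1370 = 8608 rad/s.
Step 2 — Component impedances:
  R: Z = R = 4700 Ω
  L: Z = jωL = j·8608·0.01 = 0 + j86.08 Ω
Step 3 — Series combination: Z_total = R + L = 4700 + j86.08 Ω = 4701∠1.0° Ω.

Z = 4700 + j86.08 Ω = 4701∠1.0° Ω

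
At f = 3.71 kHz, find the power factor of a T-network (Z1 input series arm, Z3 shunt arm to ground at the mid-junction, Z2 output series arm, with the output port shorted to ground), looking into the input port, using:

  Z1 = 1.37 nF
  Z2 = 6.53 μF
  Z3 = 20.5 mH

Step 1 — Angular frequency: ω = 2π·f = 2π·3710 = 2.331e+04 rad/s.
Step 2 — Component impedances:
  Z1: Z = 1/(jωC) = -j/(ω·C) = 0 - j3.131e+04 Ω
  Z2: Z = 1/(jωC) = -j/(ω·C) = 0 - j6.57 Ω
  Z3: Z = jωL = j·2.331e+04·0.0205 = 0 + j477.9 Ω
Step 3 — With the output port shorted to ground, the output series arm Z2 runs from the junction to ground; the shunt arm Z3 also runs from the junction to ground. They appear in parallel: Z3 || Z2 = 0 - j6.661 Ω.
Step 4 — Series with input arm Z1: Z_in = Z1 + (Z3 || Z2) = 0 - j3.132e+04 Ω = 3.132e+04∠-90.0° Ω.
Step 5 — Power factor: PF = cos(φ) = Re(Z)/|Z| = 0/3.132e+04 = 0.
Step 6 — Type: Im(Z) = -3.132e+04 ⇒ leading (phase φ = -90.0°).

PF = 0 (leading, φ = -90.0°)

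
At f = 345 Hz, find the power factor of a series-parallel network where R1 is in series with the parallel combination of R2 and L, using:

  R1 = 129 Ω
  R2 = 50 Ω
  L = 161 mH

Step 1 — Angular frequency: ω = 2π·f = 2π·345 = 2168 rad/s.
Step 2 — Component impedances:
  R1: Z = R = 129 Ω
  R2: Z = R = 50 Ω
  L: Z = jωL = j·2168·0.161 = 0 + j349 Ω
Step 3 — Parallel branch: R2 || L = 1/(1/R2 + 1/L) = 48.99 + j7.019 Ω.
Step 4 — Series with R1: Z_total = R1 + (R2 || L) = 178 + j7.019 Ω = 178.1∠2.3° Ω.
Step 5 — Power factor: PF = cos(φ) = Re(Z)/|Z| = 177.99/178.13 = 0.9992.
Step 6 — Type: Im(Z) = 7.019 ⇒ lagging (phase φ = 2.3°).

PF = 0.9992 (lagging, φ = 2.3°)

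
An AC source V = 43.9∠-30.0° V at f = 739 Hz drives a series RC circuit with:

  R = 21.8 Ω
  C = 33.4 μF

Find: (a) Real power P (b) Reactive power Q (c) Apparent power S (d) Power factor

Step 1 — Angular frequency: ω = 2π·f = 2π·739 = 4643 rad/s.
Step 2 — Component impedances:
  R: Z = R = 21.8 Ω
  C: Z = 1/(jωC) = -j/(ω·C) = 0 - j6.448 Ω
Step 3 — Series combination: Z_total = R + C = 21.8 - j6.448 Ω = 22.73∠-16.5° Ω.
Step 4 — Source phasor: V = 43.9∠-30.0° V = 38.02 - j21.95 V.
Step 5 — Current: I = V / Z = 1.878 - j0.4515 A = 1.931∠-13.5° A.
Step 6 — Complex power: S = V·I* = 81.29 - j24.04 VA.
Step 7 — Real power: P = Re(S) = 81.29 W.
Step 8 — Reactive power: Q = Im(S) = -24.04 VAR.
Step 9 — Apparent power: |S| = 84.77 VA.
Step 10 — Power factor: PF = P/|S| = 0.9589 (leading).

(a) P = 81.29 W  (b) Q = -24.04 VAR  (c) S = 84.77 VA  (d) PF = 0.9589 (leading)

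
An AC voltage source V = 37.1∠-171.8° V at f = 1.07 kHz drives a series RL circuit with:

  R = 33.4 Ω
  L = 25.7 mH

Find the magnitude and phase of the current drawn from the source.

Step 1 — Angular frequency: ω = 2π·f = 2π·1070 = 6723 rad/s.
Step 2 — Component impedances:
  R: Z = R = 33.4 Ω
  L: Z = jωL = j·6723·0.0257 = 0 + j172.8 Ω
Step 3 — Series combination: Z_total = R + L = 33.4 + j172.8 Ω = 176∠79.1° Ω.
Step 4 — Source phasor: V = 37.1∠-171.8° V = -36.72 - j5.292 V.
Step 5 — Ohm's law: I = V / Z_total = (-36.72 - j5.292) / (33.4 + j172.8) = -0.06913 + j0.1992 A.
Step 6 — Convert to polar: |I| = 0.2108 A, ∠I = 109.1°.

I = 0.2108∠109.1° A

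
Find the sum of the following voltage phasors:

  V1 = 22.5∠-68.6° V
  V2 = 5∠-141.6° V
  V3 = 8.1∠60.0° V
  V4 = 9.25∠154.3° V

Step 1 — Convert each phasor to rectangular form:
  V1 = 22.5·(cos(-68.6°) + j·sin(-68.6°)) = 8.21 - j20.95 V
  V2 = 5·(cos(-141.6°) + j·sin(-141.6°)) = -3.918 - j3.106 V
  V3 = 8.1·(cos(60.0°) + j·sin(60.0°)) = 4.05 + j7.015 V
  V4 = 9.25·(cos(154.3°) + j·sin(154.3°)) = -8.335 + j4.011 V
Step 2 — Sum components: V_total = 0.006298 - j13.03 V.
Step 3 — Convert to polar: |V_total| = 13.03 V, ∠V_total = -90.0°.

V_total = 13.03∠-90.0° V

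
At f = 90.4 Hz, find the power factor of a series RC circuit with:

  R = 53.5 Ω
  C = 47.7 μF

Step 1 — Angular frequency: ω = 2π·f = 2π·90.4 = 568 rad/s.
Step 2 — Component impedances:
  R: Z = R = 53.5 Ω
  C: Z = 1/(jωC) = -j/(ω·C) = 0 - j36.91 Ω
Step 3 — Series combination: Z_total = R + C = 53.5 - j36.91 Ω = 65∠-34.6° Ω.
Step 4 — Power factor: PF = cos(φ) = Re(Z)/|Z| = 53.5/65 = 0.8231.
Step 5 — Type: Im(Z) = -36.91 ⇒ leading (phase φ = -34.6°).

PF = 0.8231 (leading, φ = -34.6°)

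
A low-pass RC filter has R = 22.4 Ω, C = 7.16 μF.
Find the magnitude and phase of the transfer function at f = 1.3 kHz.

Step 1 — Angular frequency: ω = 2π·1300 = 8168 rad/s.
Step 2 — Transfer function: H(jω) = 1/(1 + jωRC).
Step 3 — Denominator: 1 + jωRC = 1 + j·8168·22.4·7.16e-06 = 1 + j1.31.
Step 4 — H = 0.3682 - j0.4823.
Step 5 — Magnitude: |H| = 0.6068 (-4.3 dB); phase: φ = -52.6°.

|H| = 0.6068 (-4.3 dB), φ = -52.6°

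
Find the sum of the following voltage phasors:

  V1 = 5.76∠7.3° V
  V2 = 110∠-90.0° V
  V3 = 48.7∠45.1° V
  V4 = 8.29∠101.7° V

Step 1 — Convert each phasor to rectangular form:
  V1 = 5.76·(cos(7.3°) + j·sin(7.3°)) = 5.713 + j0.7319 V
  V2 = 110·(cos(-90.0°) + j·sin(-90.0°)) = 0 - j110 V
  V3 = 48.7·(cos(45.1°) + j·sin(45.1°)) = 34.38 + j34.5 V
  V4 = 8.29·(cos(101.7°) + j·sin(101.7°)) = -1.681 + j8.118 V
Step 2 — Sum components: V_total = 38.41 - j66.65 V.
Step 3 — Convert to polar: |V_total| = 76.93 V, ∠V_total = -60.0°.

V_total = 76.93∠-60.0° V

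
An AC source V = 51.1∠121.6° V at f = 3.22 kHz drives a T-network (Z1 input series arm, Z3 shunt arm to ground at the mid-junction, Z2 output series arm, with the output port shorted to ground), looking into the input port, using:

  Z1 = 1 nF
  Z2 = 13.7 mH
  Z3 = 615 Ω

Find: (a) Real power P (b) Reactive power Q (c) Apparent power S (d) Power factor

Step 1 — Angular frequency: ω = 2π·f = 2π·3220 = 2.023e+04 rad/s.
Step 2 — Component impedances:
  Z1: Z = 1/(jωC) = -j/(ω·C) = 0 - j4.943e+04 Ω
  Z2: Z = jωL = j·2.023e+04·0.0137 = 0 + j277.2 Ω
  Z3: Z = R = 615 Ω
Step 3 — With the output port shorted to ground, the output series arm Z2 runs from the junction to ground; the shunt arm Z3 also runs from the junction to ground. They appear in parallel: Z3 || Z2 = 103.8 + j230.4 Ω.
Step 4 — Series with input arm Z1: Z_in = Z1 + (Z3 || Z2) = 103.8 - j4.92e+04 Ω = 4.92e+04∠-89.9° Ω.
Step 5 — Source phasor: V = 51.1∠121.6° V = -26.78 + j43.52 V.
Step 6 — Current: I = V / Z = -0.0008858 - j0.0005424 A = 0.001039∠-148.5° A.
Step 7 — Complex power: S = V·I* = 0.000112 - j0.05308 VA.
Step 8 — Real power: P = Re(S) = 0.000112 W.
Step 9 — Reactive power: Q = Im(S) = -0.05308 VAR.
Step 10 — Apparent power: |S| = 0.05308 VA.
Step 11 — Power factor: PF = P/|S| = 0.002111 (leading).

(a) P = 0.000112 W  (b) Q = -0.05308 VAR  (c) S = 0.05308 VA  (d) PF = 0.002111 (leading)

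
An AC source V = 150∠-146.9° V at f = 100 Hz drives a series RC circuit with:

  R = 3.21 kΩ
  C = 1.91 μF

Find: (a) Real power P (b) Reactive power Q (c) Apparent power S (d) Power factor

Step 1 — Angular frequency: ω = 2π·f = 2π·100 = 628.3 rad/s.
Step 2 — Component impedances:
  R: Z = R = 3210 Ω
  C: Z = 1/(jωC) = -j/(ω·C) = 0 - j833.3 Ω
Step 3 — Series combination: Z_total = R + C = 3210 - j833.3 Ω = 3316∠-14.6° Ω.
Step 4 — Source phasor: V = 150∠-146.9° V = -125.7 - j81.92 V.
Step 5 — Current: I = V / Z = -0.03047 - j0.03343 A = 0.04523∠-132.3° A.
Step 6 — Complex power: S = V·I* = 6.567 - j1.705 VA.
Step 7 — Real power: P = Re(S) = 6.567 W.
Step 8 — Reactive power: Q = Im(S) = -1.705 VAR.
Step 9 — Apparent power: |S| = 6.784 VA.
Step 10 — Power factor: PF = P/|S| = 0.9679 (leading).

(a) P = 6.567 W  (b) Q = -1.705 VAR  (c) S = 6.784 VA  (d) PF = 0.9679 (leading)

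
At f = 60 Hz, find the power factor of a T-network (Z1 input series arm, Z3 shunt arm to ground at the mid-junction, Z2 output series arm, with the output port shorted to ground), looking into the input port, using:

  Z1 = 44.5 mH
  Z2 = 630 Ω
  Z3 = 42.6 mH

Step 1 — Angular frequency: ω = 2π·f = 2π·60 = 377 rad/s.
Step 2 — Component impedances:
  Z1: Z = jωL = j·377·0.0445 = 0 + j16.78 Ω
  Z2: Z = R = 630 Ω
  Z3: Z = jωL = j·377·0.0426 = 0 + j16.06 Ω
Step 3 — With the output port shorted to ground, the output series arm Z2 runs from the junction to ground; the shunt arm Z3 also runs from the junction to ground. They appear in parallel: Z3 || Z2 = 0.4091 + j16.05 Ω.
Step 4 — Series with input arm Z1: Z_in = Z1 + (Z3 || Z2) = 0.4091 + j32.83 Ω = 32.83∠89.3° Ω.
Step 5 — Power factor: PF = cos(φ) = Re(Z)/|Z| = 0.4091/32.83 = 0.01246.
Step 6 — Type: Im(Z) = 32.83 ⇒ lagging (phase φ = 89.3°).

PF = 0.01246 (lagging, φ = 89.3°)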